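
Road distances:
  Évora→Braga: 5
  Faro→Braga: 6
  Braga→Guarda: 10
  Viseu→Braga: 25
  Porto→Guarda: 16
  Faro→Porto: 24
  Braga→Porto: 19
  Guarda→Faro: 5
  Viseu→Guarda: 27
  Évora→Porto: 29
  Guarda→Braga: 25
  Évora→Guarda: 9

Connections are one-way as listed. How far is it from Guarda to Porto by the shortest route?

29

Candidate routes:
Guarda - Faro - Porto: 5 + 24 = 29
Guarda - Faro - Braga - Porto: 5 + 6 + 19 = 30
Guarda - Braga - Porto: 25 + 19 = 44
Best route has total 29.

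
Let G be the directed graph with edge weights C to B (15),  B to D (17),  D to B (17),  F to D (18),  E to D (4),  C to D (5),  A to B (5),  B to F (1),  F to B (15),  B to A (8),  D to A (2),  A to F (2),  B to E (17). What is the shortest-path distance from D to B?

Paths from D to B:
D -> A -> B: 2 + 5 = 7
D -> A -> F -> B: 2 + 2 + 15 = 19
D -> B: 17
The minimum is 7.

7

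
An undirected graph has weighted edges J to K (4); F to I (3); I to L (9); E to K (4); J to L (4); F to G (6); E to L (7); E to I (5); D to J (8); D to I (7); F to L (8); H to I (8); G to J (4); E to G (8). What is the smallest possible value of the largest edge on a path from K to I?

A few of the K→I routes:
K-E-I: max(4, 5) = 5
K-J-G-F-I: max(4, 4, 6, 3) = 6
K-J-L-E-I: max(4, 4, 7, 5) = 7
K-E-G-F-L-J-D-I: max(4, 8, 6, 8, 4, 8, 7) = 8
K-E-G-F-I: max(4, 8, 6, 3) = 8
K-E-L-J-G-F-I: max(4, 7, 4, 4, 6, 3) = 7
Best route has worst link 5.

5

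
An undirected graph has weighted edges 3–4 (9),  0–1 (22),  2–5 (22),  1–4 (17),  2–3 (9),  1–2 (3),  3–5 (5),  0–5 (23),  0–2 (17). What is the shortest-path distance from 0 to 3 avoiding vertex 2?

Routes from 0 to 3 avoiding 2:
0-1-4-3: 22 + 17 + 9 = 48
0-5-3: 23 + 5 = 28
Best route has total 28.

28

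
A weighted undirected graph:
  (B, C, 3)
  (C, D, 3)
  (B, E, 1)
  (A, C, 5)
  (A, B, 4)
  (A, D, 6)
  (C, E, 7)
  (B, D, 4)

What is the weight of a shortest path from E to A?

5

Checking several routes:
E→B→D→A: 1 + 4 + 6 = 11
E→B→C→A: 1 + 3 + 5 = 9
E→B→A: 1 + 4 = 5
Shortest: 5.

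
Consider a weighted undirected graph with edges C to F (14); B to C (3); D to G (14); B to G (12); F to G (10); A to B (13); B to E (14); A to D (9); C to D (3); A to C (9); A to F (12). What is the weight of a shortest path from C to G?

15

Checking several routes:
C → D → G: 3 + 14 = 17
C → B → G: 3 + 12 = 15
C → F → G: 14 + 10 = 24
The minimum is 15.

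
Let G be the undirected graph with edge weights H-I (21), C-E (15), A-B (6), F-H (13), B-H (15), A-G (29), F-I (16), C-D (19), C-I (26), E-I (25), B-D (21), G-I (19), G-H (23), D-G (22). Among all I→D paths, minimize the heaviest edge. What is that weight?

Some routes from I to D:
I-F-H-G-D: max(16, 13, 23, 22) = 23
I-G-D: max(19, 22) = 22
I-G-H-B-D: max(19, 23, 15, 21) = 23
I-H-B-D: max(21, 15, 21) = 21
I-F-H-B-D: max(16, 13, 15, 21) = 21
The minimum achievable maximum is 21.

21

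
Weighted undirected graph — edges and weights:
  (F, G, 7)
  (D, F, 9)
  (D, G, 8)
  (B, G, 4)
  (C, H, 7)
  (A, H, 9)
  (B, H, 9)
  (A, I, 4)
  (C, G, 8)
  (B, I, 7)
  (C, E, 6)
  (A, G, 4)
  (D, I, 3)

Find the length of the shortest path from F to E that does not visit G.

38

Candidate routes:
F → D → I → A → H → C → E: 9 + 3 + 4 + 9 + 7 + 6 = 38
F → D → I → B → H → C → E: 9 + 3 + 7 + 9 + 7 + 6 = 41
Shortest: 38.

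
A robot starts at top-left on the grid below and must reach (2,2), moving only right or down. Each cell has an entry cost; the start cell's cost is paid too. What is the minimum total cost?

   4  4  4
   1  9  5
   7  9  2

Take r0c0 r0c1 r0c2 r1c2 r2c2 for a total of 4 + 4 + 4 + 5 + 2 = 19.

19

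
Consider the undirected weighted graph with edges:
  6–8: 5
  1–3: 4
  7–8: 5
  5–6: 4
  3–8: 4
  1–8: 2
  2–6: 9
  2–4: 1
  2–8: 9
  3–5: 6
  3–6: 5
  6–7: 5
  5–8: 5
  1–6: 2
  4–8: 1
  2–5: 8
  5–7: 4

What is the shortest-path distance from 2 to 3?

Comparing a few candidate routes:
2 → 4 → 8 → 6 → 3: 1 + 1 + 5 + 5 = 12
2 → 8 → 3: 9 + 4 = 13
2 → 4 → 8 → 1 → 6 → 3: 1 + 1 + 2 + 2 + 5 = 11
2 → 4 → 8 → 1 → 3: 1 + 1 + 2 + 4 = 8
2 → 4 → 8 → 5 → 3: 1 + 1 + 5 + 6 = 13
2 → 4 → 8 → 3: 1 + 1 + 4 = 6
Shortest: 6.

6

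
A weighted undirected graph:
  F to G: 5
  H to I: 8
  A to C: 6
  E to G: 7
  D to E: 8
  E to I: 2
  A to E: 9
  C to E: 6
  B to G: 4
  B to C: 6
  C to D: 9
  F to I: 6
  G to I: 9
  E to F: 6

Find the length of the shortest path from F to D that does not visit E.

24

Routes from F to D avoiding E:
F -> G -> B -> C -> D: 5 + 4 + 6 + 9 = 24
F -> I -> G -> B -> C -> D: 6 + 9 + 4 + 6 + 9 = 34
The minimum is 24.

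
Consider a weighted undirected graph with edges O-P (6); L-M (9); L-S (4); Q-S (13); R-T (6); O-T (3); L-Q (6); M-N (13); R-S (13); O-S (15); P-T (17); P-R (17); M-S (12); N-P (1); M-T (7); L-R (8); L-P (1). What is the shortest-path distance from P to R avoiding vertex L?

15

A few of the P→R routes:
P → N → M → T → R: 1 + 13 + 7 + 6 = 27
P → O → S → R: 6 + 15 + 13 = 34
P → T → R: 17 + 6 = 23
P → R: 17
P → O → T → R: 6 + 3 + 6 = 15
P → N → M → S → R: 1 + 13 + 12 + 13 = 39
The minimum is 15.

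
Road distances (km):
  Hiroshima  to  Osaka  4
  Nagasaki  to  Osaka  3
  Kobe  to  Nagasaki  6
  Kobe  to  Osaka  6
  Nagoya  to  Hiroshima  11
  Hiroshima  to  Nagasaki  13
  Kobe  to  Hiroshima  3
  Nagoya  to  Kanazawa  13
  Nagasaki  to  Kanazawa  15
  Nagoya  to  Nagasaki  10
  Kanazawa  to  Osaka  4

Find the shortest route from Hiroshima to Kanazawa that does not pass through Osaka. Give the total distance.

24

Paths from Hiroshima to Kanazawa avoiding Osaka:
Hiroshima→Kobe→Nagasaki→Kanazawa: 3 + 6 + 15 = 24
Hiroshima→Nagasaki→Kanazawa: 13 + 15 = 28
Hiroshima→Nagoya→Kanazawa: 11 + 13 = 24
Hiroshima→Nagasaki→Nagoya→Kanazawa: 13 + 10 + 13 = 36
Hiroshima→Nagoya→Nagasaki→Kanazawa: 11 + 10 + 15 = 36
Hiroshima→Kobe→Nagasaki→Nagoya→Kanazawa: 3 + 6 + 10 + 13 = 32
Shortest: 24 km.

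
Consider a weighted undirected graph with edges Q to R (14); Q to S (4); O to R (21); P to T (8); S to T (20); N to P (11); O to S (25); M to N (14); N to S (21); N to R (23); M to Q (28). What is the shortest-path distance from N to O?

A few of the N→O routes:
N-S-O: 21 + 25 = 46
N-S-Q-R-O: 21 + 4 + 14 + 21 = 60
N-P-T-S-O: 11 + 8 + 20 + 25 = 64
N-R-O: 23 + 21 = 44
Best route has total 44.

44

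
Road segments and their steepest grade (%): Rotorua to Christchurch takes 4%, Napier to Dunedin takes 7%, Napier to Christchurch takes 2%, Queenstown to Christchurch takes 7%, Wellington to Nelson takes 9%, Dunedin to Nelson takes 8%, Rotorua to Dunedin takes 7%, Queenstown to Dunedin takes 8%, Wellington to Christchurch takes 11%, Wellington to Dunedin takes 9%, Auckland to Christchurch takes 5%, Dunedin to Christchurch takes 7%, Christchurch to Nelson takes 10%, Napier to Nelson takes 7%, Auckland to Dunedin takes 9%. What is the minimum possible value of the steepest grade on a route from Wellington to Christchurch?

Checking several routes:
Wellington -> Nelson -> Dunedin -> Auckland -> Christchurch: max(9, 8, 9, 5) = 9
Wellington -> Nelson -> Dunedin -> Napier -> Christchurch: max(9, 8, 7, 2) = 9
Wellington -> Nelson -> Dunedin -> Queenstown -> Christchurch: max(9, 8, 8, 7) = 9
Wellington -> Nelson -> Dunedin -> Rotorua -> Christchurch: max(9, 8, 7, 4) = 9
Best route has worst link 9%.

9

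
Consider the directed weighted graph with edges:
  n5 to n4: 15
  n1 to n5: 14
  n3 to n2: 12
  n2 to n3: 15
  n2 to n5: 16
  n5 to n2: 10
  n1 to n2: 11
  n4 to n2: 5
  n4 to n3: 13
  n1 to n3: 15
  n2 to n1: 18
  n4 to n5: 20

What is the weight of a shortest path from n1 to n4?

Routes from n1 to n4:
n1 - n3 - n2 - n5 - n4: 15 + 12 + 16 + 15 = 58
n1 - n5 - n4: 14 + 15 = 29
n1 - n2 - n5 - n4: 11 + 16 + 15 = 42
The minimum is 29.

29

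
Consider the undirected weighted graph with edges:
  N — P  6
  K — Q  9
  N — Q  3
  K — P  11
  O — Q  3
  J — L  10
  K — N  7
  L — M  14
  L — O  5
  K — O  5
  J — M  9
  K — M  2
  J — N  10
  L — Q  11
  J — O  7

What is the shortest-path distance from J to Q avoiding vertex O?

13

A few of the J→Q routes:
J → N → Q: 10 + 3 = 13
J → N → K → Q: 10 + 7 + 9 = 26
J → M → K → Q: 9 + 2 + 9 = 20
J → L → Q: 10 + 11 = 21
J → M → K → N → Q: 9 + 2 + 7 + 3 = 21
J → M → K → P → N → Q: 9 + 2 + 11 + 6 + 3 = 31
Best route has total 13.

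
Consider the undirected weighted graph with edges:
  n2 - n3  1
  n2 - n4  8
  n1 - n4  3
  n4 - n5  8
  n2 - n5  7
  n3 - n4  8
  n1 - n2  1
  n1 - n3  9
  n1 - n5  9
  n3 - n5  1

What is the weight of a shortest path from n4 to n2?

Some routes from n4 to n2:
n4 → n5 → n3 → n2: 8 + 1 + 1 = 10
n4 → n2: 8
n4 → n1 → n2: 3 + 1 = 4
n4 → n3 → n2: 8 + 1 = 9
Shortest: 4.

4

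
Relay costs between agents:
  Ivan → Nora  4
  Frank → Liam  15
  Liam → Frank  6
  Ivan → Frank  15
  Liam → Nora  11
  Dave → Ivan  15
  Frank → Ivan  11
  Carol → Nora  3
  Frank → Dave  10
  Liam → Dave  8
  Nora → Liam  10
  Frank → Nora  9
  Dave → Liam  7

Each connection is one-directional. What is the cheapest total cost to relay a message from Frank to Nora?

Checking several routes:
Frank → Liam → Nora: 15 + 11 = 26
Frank → Ivan → Nora: 11 + 4 = 15
Frank → Nora: 9
Best route has total 9.

9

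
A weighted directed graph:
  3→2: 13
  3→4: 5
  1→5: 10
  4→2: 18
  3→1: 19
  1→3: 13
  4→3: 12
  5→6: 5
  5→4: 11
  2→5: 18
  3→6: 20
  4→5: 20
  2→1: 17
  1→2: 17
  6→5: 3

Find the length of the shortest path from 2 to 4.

29

Some routes from 2 to 4:
2 -> 1 -> 5 -> 4: 17 + 10 + 11 = 38
2 -> 5 -> 4: 18 + 11 = 29
2 -> 1 -> 3 -> 4: 17 + 13 + 5 = 35
Shortest: 29.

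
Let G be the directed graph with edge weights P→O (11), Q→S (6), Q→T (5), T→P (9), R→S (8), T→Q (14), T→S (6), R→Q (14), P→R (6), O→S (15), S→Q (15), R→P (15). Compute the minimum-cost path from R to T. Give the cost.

Candidate routes:
R-S-Q-T: 8 + 15 + 5 = 28
R-Q-T: 14 + 5 = 19
R-P-O-S-Q-T: 15 + 11 + 15 + 15 + 5 = 61
The minimum is 19.

19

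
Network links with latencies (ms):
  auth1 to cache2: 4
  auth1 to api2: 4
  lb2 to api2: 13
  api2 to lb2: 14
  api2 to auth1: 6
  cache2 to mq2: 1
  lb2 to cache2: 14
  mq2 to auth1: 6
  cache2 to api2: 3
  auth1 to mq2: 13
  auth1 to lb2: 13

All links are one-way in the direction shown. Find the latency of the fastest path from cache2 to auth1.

7

Routes from cache2 to auth1:
cache2 -> mq2 -> auth1: 1 + 6 = 7
cache2 -> api2 -> auth1: 3 + 6 = 9
Shortest: 7 ms.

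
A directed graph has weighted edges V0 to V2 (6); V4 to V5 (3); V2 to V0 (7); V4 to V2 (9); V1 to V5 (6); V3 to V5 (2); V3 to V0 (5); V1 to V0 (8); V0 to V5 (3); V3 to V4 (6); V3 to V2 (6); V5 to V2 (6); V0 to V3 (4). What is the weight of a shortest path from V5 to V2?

6

Routes from V5 to V2:
V5-V2: 6
Shortest: 6.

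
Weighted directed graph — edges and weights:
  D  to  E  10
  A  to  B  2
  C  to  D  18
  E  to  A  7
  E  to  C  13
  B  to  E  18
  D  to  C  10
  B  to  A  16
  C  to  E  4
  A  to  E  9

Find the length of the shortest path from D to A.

Routes from D to A:
D-E-A: 10 + 7 = 17
D-C-E-A: 10 + 4 + 7 = 21
The minimum is 17.

17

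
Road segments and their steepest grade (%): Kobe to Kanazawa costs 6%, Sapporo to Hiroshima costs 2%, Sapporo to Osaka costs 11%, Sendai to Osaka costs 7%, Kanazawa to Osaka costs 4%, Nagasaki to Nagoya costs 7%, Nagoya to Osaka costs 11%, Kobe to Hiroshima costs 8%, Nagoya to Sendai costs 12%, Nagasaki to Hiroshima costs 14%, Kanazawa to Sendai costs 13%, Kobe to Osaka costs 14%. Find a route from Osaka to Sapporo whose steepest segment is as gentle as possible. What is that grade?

A few of the Osaka→Sapporo routes:
Osaka-Kanazawa-Kobe-Hiroshima-Sapporo: max(4, 6, 8, 2) = 8
Osaka-Sapporo: max(11) = 11
Osaka-Nagoya-Sendai-Kanazawa-Kobe-Hiroshima-Sapporo: max(11, 12, 13, 6, 8, 2) = 13
Smallest bottleneck: 8%.

8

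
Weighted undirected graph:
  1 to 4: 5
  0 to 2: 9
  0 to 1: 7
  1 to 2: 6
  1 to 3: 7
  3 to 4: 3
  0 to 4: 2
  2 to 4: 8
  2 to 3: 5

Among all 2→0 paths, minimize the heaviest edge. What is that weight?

5

A few of the 2→0 routes:
2 → 1 → 3 → 4 → 0: max(6, 7, 3, 2) = 7
2 → 1 → 4 → 0: max(6, 5, 2) = 6
2 → 3 → 4 → 0: max(5, 3, 2) = 5
2 → 3 → 1 → 4 → 0: max(5, 7, 5, 2) = 7
2 → 1 → 0: max(6, 7) = 7
Smallest bottleneck: 5.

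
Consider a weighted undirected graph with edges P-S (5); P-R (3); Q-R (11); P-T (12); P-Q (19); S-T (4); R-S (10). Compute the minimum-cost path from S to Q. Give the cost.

Checking several routes:
S → R → Q: 10 + 11 = 21
S → P → R → Q: 5 + 3 + 11 = 19
S → P → Q: 5 + 19 = 24
The minimum is 19.

19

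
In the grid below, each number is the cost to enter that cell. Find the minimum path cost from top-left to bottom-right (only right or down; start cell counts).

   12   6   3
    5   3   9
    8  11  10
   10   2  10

One optimal route is (0,0) → (1,0) → (1,1) → (2,1) → (3,1) → (3,2).
Its cost is 12 + 5 + 3 + 11 + 2 + 10 = 43.

43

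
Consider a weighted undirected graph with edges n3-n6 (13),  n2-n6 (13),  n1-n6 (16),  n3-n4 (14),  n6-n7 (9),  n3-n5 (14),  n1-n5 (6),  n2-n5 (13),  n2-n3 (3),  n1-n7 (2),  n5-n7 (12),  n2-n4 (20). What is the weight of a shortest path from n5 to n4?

28

Some routes from n5 to n4:
n5-n3-n2-n4: 14 + 3 + 20 = 37
n5-n2-n4: 13 + 20 = 33
n5-n2-n3-n4: 13 + 3 + 14 = 30
n5-n1-n7-n6-n3-n4: 6 + 2 + 9 + 13 + 14 = 44
n5-n3-n4: 14 + 14 = 28
The minimum is 28.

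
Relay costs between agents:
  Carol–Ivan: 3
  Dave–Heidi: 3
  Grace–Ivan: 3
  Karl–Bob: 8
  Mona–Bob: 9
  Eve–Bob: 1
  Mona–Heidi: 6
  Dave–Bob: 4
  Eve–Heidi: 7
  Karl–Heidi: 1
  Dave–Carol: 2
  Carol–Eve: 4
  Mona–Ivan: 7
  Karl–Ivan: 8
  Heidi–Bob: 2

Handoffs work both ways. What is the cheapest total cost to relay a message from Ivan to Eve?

7

A few of the Ivan→Eve routes:
Ivan → Carol → Dave → Heidi → Bob → Eve: 3 + 2 + 3 + 2 + 1 = 11
Ivan → Karl → Heidi → Bob → Eve: 8 + 1 + 2 + 1 = 12
Ivan → Carol → Dave → Bob → Eve: 3 + 2 + 4 + 1 = 10
Ivan → Carol → Eve: 3 + 4 = 7
The minimum is 7.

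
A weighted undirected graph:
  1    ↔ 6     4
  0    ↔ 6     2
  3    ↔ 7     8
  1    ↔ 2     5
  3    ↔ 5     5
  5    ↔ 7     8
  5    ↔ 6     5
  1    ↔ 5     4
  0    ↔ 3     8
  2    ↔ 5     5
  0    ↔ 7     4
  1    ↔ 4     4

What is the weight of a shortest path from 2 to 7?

Some routes from 2 to 7:
2-5-7: 5 + 8 = 13
2-1-5-7: 5 + 4 + 8 = 17
2-5-3-7: 5 + 5 + 8 = 18
2-5-6-0-7: 5 + 5 + 2 + 4 = 16
2-1-6-0-7: 5 + 4 + 2 + 4 = 15
Shortest: 13.

13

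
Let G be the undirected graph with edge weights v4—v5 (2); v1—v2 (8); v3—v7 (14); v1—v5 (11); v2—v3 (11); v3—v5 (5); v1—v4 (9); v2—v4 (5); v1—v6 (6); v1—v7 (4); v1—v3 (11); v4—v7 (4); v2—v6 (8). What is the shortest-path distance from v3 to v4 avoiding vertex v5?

16

Comparing a few candidate routes:
v3-v1-v4: 11 + 9 = 20
v3-v2-v4: 11 + 5 = 16
v3-v7-v1-v4: 14 + 4 + 9 = 27
v3-v1-v7-v4: 11 + 4 + 4 = 19
v3-v1-v2-v4: 11 + 8 + 5 = 24
v3-v7-v4: 14 + 4 = 18
Shortest: 16.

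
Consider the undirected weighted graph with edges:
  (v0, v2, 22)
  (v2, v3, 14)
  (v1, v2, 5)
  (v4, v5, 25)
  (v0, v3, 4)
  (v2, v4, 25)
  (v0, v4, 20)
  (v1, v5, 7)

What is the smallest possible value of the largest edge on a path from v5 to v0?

14

Paths from v5 to v0:
v5→v4→v2→v3→v0: max(25, 25, 14, 4) = 25
v5→v1→v2→v0: max(7, 5, 22) = 22
v5→v1→v2→v3→v0: max(7, 5, 14, 4) = 14
v5→v1→v2→v4→v0: max(7, 5, 25, 20) = 25
v5→v4→v2→v0: max(25, 25, 22) = 25
v5→v4→v0: max(25, 20) = 25
Best route has worst link 14.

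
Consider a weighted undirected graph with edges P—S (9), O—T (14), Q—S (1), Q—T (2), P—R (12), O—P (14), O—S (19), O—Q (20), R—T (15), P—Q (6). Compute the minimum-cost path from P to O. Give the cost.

A few of the P→O routes:
P -> O: 14
P -> Q -> S -> O: 6 + 1 + 19 = 26
P -> Q -> O: 6 + 20 = 26
P -> Q -> T -> O: 6 + 2 + 14 = 22
Shortest: 14.

14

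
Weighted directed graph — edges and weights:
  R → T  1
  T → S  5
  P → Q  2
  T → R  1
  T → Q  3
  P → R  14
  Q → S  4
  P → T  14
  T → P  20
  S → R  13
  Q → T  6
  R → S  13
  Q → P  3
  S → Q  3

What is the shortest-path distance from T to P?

6

Candidate routes:
T→Q→P: 3 + 3 = 6
T→S→Q→P: 5 + 3 + 3 = 11
T→R→S→Q→P: 1 + 13 + 3 + 3 = 20
T→P: 20
Best route has total 6.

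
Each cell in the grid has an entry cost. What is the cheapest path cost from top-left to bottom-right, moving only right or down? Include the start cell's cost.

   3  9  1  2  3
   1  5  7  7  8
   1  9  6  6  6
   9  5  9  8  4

36

Best path: r0c0 → r0c1 → r0c2 → r0c3 → r0c4 → r1c4 → r2c4 → r3c4
Cost: 3 + 9 + 1 + 2 + 3 + 8 + 6 + 4 = 36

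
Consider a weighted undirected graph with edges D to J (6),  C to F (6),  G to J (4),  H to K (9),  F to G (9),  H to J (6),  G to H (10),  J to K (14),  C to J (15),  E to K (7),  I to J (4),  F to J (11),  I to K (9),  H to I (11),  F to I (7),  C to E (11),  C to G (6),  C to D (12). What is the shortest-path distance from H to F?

A few of the H→F routes:
H - I - F: 11 + 7 = 18
H - J - I - F: 6 + 4 + 7 = 17
H - J - G - F: 6 + 4 + 9 = 19
H - J - F: 6 + 11 = 17
Best route has total 17.

17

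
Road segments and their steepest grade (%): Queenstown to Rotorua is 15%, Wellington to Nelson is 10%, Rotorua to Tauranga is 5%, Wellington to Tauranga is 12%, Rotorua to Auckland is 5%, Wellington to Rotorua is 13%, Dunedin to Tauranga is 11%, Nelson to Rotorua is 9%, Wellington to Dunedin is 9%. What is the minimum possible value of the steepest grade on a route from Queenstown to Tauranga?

Candidate routes:
Queenstown -> Rotorua -> Nelson -> Wellington -> Tauranga: max(15, 9, 10, 12) = 15
Queenstown -> Rotorua -> Wellington -> Tauranga: max(15, 13, 12) = 15
Queenstown -> Rotorua -> Wellington -> Dunedin -> Tauranga: max(15, 13, 9, 11) = 15
Queenstown -> Rotorua -> Nelson -> Wellington -> Dunedin -> Tauranga: max(15, 9, 10, 9, 11) = 15
Queenstown -> Rotorua -> Tauranga: max(15, 5) = 15
Best route has worst link 15%.

15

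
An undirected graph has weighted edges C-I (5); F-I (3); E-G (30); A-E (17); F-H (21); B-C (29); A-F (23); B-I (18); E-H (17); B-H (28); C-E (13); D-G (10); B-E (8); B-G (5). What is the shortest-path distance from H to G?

30

Comparing a few candidate routes:
H -> B -> G: 28 + 5 = 33
H -> F -> I -> B -> G: 21 + 3 + 18 + 5 = 47
H -> E -> B -> G: 17 + 8 + 5 = 30
Best route has total 30.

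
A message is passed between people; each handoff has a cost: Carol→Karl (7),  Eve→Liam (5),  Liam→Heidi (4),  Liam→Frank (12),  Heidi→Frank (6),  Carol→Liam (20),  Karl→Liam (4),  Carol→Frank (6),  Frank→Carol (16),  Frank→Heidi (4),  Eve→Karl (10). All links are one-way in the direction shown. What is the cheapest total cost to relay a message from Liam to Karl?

33

Candidate routes:
Liam -> Heidi -> Frank -> Carol -> Karl: 4 + 6 + 16 + 7 = 33
Liam -> Frank -> Carol -> Karl: 12 + 16 + 7 = 35
The minimum is 33.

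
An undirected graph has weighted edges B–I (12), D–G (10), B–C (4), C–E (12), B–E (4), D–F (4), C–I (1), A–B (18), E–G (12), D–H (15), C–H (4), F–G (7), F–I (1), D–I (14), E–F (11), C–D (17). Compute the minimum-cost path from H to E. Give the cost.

12

Checking several routes:
H-C-E: 4 + 12 = 16
H-C-I-F-E: 4 + 1 + 1 + 11 = 17
H-C-B-E: 4 + 4 + 4 = 12
H-C-I-B-E: 4 + 1 + 12 + 4 = 21
Shortest: 12.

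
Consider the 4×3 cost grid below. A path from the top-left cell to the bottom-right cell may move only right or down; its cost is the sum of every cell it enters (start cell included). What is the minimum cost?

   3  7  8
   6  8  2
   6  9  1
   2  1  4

22

Take (0,0) -> (1,0) -> (2,0) -> (3,0) -> (3,1) -> (3,2) for a total of 3 + 6 + 6 + 2 + 1 + 4 = 22.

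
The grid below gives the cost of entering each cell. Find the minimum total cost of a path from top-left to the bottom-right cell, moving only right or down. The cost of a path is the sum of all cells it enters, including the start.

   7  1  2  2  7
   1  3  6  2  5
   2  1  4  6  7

One optimal route is [0,0] → [0,1] → [0,2] → [0,3] → [1,3] → [1,4] → [2,4].
Its cost is 7 + 1 + 2 + 2 + 2 + 5 + 7 = 26.

26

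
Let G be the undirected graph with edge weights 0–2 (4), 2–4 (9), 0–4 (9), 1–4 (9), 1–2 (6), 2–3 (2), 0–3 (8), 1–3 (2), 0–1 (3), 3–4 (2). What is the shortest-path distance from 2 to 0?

Some routes from 2 to 0:
2 -> 0: 4
2 -> 3 -> 1 -> 0: 2 + 2 + 3 = 7
2 -> 1 -> 0: 6 + 3 = 9
Best route has total 4.

4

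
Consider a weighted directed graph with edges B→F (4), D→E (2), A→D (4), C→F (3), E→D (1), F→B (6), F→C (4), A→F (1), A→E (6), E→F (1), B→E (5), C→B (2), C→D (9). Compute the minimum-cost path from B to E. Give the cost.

Paths from B to E:
B -> E: 5
B -> F -> C -> D -> E: 4 + 4 + 9 + 2 = 19
The minimum is 5.

5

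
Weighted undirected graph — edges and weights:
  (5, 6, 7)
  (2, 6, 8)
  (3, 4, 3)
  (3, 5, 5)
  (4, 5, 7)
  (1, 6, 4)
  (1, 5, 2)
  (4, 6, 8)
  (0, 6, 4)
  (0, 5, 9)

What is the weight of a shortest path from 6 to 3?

Comparing a few candidate routes:
6→1→5→3: 4 + 2 + 5 = 11
6→4→3: 8 + 3 = 11
6→0→5→3: 4 + 9 + 5 = 18
6→5→3: 7 + 5 = 12
6→5→4→3: 7 + 7 + 3 = 17
6→1→5→4→3: 4 + 2 + 7 + 3 = 16
Best route has total 11.

11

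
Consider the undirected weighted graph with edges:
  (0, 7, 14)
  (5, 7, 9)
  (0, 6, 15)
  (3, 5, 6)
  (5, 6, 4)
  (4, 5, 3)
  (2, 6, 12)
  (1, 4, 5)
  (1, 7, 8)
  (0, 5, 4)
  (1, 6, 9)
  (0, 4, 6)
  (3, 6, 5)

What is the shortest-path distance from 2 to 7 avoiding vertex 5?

29

Checking several routes:
2 -> 6 -> 0 -> 7: 12 + 15 + 14 = 41
2 -> 6 -> 1 -> 7: 12 + 9 + 8 = 29
2 -> 6 -> 0 -> 4 -> 1 -> 7: 12 + 15 + 6 + 5 + 8 = 46
The minimum is 29.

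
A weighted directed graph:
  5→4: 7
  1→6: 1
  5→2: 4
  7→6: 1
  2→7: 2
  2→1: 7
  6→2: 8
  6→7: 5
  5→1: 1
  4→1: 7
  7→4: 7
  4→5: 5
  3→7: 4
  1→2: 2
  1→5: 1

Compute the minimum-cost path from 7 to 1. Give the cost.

13

Candidate routes:
7-4-5-1: 7 + 5 + 1 = 13
7-6-2-1: 1 + 8 + 7 = 16
7-4-5-2-1: 7 + 5 + 4 + 7 = 23
7-4-1: 7 + 7 = 14
Best route has total 13.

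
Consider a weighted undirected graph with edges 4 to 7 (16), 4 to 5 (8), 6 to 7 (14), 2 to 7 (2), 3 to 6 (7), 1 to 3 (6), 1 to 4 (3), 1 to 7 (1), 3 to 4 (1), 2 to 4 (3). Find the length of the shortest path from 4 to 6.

Some routes from 4 to 6:
4 → 3 → 6: 1 + 7 = 8
4 → 1 → 3 → 6: 3 + 6 + 7 = 16
4 → 1 → 7 → 6: 3 + 1 + 14 = 18
The minimum is 8.

8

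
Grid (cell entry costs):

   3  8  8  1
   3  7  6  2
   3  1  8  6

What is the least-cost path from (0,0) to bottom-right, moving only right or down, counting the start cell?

24

One optimal route is (0,0) → (1,0) → (2,0) → (2,1) → (2,2) → (2,3).
Its cost is 3 + 3 + 3 + 1 + 8 + 6 = 24.
For comparison, the top-then-right route costs 28.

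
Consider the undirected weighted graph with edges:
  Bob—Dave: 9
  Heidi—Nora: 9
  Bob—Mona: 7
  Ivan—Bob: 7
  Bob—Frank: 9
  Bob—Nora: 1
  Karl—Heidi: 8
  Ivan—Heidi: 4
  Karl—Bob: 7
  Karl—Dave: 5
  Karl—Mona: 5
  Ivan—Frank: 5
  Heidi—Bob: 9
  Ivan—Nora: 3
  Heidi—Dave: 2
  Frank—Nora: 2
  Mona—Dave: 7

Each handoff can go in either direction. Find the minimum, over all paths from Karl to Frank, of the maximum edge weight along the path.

A few of the Karl→Frank routes:
Karl→Bob→Nora→Frank: max(7, 1, 2) = 7
Karl→Bob→Nora→Ivan→Frank: max(7, 1, 3, 5) = 7
Karl→Dave→Heidi→Ivan→Frank: max(5, 2, 4, 5) = 5
Karl→Dave→Heidi→Ivan→Nora→Frank: max(5, 2, 4, 3, 2) = 5
Smallest bottleneck: 5.

5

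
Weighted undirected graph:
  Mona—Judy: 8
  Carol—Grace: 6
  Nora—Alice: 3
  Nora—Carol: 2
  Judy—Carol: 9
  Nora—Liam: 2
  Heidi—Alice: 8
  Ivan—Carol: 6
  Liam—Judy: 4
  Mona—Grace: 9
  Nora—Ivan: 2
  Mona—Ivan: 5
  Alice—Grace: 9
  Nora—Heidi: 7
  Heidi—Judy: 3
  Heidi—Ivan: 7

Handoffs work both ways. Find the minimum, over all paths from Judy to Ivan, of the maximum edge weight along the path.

A few of the Judy→Ivan routes:
Judy -> Liam -> Nora -> Heidi -> Ivan: max(4, 2, 7, 7) = 7
Judy -> Liam -> Nora -> Ivan: max(4, 2, 2) = 4
Judy -> Liam -> Nora -> Carol -> Ivan: max(4, 2, 2, 6) = 6
Best route has worst link 4.

4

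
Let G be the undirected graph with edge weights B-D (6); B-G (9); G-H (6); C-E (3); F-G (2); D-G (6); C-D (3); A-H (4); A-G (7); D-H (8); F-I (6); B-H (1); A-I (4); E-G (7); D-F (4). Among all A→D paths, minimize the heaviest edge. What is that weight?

6

Comparing a few candidate routes:
A→I→F→G→D: max(4, 6, 2, 6) = 6
A→I→F→G→H→B→D: max(4, 6, 2, 6, 1, 6) = 6
A→H→G→D: max(4, 6, 6) = 6
A→H→G→F→D: max(4, 6, 2, 4) = 6
A→H→B→D: max(4, 1, 6) = 6
The minimum achievable maximum is 6.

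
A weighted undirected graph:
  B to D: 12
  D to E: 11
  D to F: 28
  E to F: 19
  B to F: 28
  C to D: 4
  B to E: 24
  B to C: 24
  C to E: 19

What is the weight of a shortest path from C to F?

32

Checking several routes:
C - D - E - F: 4 + 11 + 19 = 34
C - D - B - F: 4 + 12 + 28 = 44
C - E - F: 19 + 19 = 38
C - D - F: 4 + 28 = 32
C - B - F: 24 + 28 = 52
The minimum is 32.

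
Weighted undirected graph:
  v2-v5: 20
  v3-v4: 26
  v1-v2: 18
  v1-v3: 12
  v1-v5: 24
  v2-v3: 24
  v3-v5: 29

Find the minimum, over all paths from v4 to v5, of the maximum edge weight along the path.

Checking several routes:
v4 - v3 - v1 - v2 - v5: max(26, 12, 18, 20) = 26
v4 - v3 - v2 - v1 - v5: max(26, 24, 18, 24) = 26
v4 - v3 - v2 - v5: max(26, 24, 20) = 26
The minimum achievable maximum is 26.

26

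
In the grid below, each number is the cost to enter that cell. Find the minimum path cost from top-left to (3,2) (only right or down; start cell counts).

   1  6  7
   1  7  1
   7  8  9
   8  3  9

Take r0c0 → r1c0 → r1c1 → r1c2 → r2c2 → r3c2 for a total of 1 + 1 + 7 + 1 + 9 + 9 = 28.
(Top row then right column would cost 33.)

28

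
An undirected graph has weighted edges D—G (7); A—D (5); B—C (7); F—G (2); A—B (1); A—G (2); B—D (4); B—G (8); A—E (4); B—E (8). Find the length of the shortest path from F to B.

A few of the F→B routes:
F → G → A → B: 2 + 2 + 1 = 5
F → G → B: 2 + 8 = 10
F → G → A → D → B: 2 + 2 + 5 + 4 = 13
F → G → D → B: 2 + 7 + 4 = 13
Best route has total 5.

5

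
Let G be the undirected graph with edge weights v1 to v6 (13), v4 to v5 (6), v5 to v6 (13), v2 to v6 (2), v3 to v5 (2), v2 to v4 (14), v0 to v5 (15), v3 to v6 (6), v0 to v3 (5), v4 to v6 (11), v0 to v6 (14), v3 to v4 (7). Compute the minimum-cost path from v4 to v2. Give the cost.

A few of the v4→v2 routes:
v4-v6-v2: 11 + 2 = 13
v4-v3-v5-v6-v2: 7 + 2 + 13 + 2 = 24
v4-v3-v6-v2: 7 + 6 + 2 = 15
v4-v2: 14
v4-v5-v3-v6-v2: 6 + 2 + 6 + 2 = 16
v4-v5-v6-v2: 6 + 13 + 2 = 21
Shortest: 13.

13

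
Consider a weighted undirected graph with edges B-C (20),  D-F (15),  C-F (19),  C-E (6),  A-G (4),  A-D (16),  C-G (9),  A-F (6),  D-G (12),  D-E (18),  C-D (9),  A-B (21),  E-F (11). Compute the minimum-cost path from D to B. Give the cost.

Some routes from D to B:
D-C-B: 9 + 20 = 29
D-G-C-B: 12 + 9 + 20 = 41
D-G-A-B: 12 + 4 + 21 = 37
D-F-A-B: 15 + 6 + 21 = 42
D-A-B: 16 + 21 = 37
D-C-G-A-B: 9 + 9 + 4 + 21 = 43
The minimum is 29.

29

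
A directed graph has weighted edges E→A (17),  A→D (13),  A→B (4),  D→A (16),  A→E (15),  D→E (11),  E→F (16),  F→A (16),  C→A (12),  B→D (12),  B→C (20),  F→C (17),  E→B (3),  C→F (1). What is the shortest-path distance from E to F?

Routes from E to F:
E-A-B-C-F: 17 + 4 + 20 + 1 = 42
E-B-C-F: 3 + 20 + 1 = 24
E-F: 16
The minimum is 16.

16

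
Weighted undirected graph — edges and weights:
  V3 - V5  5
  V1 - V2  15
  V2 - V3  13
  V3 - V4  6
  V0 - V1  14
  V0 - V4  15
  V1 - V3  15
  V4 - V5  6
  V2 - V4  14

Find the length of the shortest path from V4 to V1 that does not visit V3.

29

Candidate routes:
V4→V0→V1: 15 + 14 = 29
V4→V2→V1: 14 + 15 = 29
Best route has total 29.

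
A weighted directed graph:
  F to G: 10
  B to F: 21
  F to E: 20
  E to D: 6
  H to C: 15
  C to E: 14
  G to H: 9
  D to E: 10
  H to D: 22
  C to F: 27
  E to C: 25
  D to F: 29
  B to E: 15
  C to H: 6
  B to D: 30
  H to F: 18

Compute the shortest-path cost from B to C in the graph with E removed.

55

Routes from B to C avoiding E:
B - D - F - G - H - C: 30 + 29 + 10 + 9 + 15 = 93
B - F - G - H - C: 21 + 10 + 9 + 15 = 55
Shortest: 55.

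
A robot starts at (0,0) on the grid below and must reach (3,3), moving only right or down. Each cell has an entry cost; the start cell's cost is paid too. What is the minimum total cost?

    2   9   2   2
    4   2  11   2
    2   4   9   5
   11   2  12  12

34

Path r0c0 -> r0c1 -> r0c2 -> r0c3 -> r1c3 -> r2c3 -> r3c3: 2 + 9 + 2 + 2 + 2 + 5 + 12 = 34.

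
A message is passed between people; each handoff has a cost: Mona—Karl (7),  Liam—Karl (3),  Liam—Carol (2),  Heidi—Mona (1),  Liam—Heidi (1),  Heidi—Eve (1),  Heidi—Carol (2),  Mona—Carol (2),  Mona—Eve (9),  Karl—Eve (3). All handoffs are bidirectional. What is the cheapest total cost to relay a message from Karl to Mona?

5

Checking several routes:
Karl - Eve - Heidi - Mona: 3 + 1 + 1 = 5
Karl - Liam - Carol - Mona: 3 + 2 + 2 = 7
Karl - Liam - Heidi - Carol - Mona: 3 + 1 + 2 + 2 = 8
Karl - Liam - Heidi - Mona: 3 + 1 + 1 = 5
Karl - Mona: 7
Best route has total 5.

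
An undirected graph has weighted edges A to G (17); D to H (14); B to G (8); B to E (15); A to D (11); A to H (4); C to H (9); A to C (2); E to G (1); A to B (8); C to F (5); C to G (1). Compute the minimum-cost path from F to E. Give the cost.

Some routes from F to E:
F→C→G→B→E: 5 + 1 + 8 + 15 = 29
F→C→H→A→B→G→E: 5 + 9 + 4 + 8 + 8 + 1 = 35
F→C→G→E: 5 + 1 + 1 = 7
F→C→A→B→E: 5 + 2 + 8 + 15 = 30
F→C→A→G→E: 5 + 2 + 17 + 1 = 25
F→C→A→B→G→E: 5 + 2 + 8 + 8 + 1 = 24
Shortest: 7.

7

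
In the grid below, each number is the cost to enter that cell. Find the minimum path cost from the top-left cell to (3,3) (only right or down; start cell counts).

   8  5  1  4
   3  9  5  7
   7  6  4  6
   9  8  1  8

32

Take (0,0) -> (0,1) -> (0,2) -> (1,2) -> (2,2) -> (3,2) -> (3,3) for a total of 8 + 5 + 1 + 5 + 4 + 1 + 8 = 32.
(Top row then right column would cost 39.)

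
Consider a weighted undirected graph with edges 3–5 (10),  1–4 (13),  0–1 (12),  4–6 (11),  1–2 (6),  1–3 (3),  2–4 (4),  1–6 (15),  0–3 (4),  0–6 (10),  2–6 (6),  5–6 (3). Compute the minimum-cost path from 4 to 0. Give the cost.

Comparing a few candidate routes:
4 -> 2 -> 6 -> 0: 4 + 6 + 10 = 20
4 -> 1 -> 3 -> 0: 13 + 3 + 4 = 20
4 -> 6 -> 0: 11 + 10 = 21
4 -> 2 -> 1 -> 3 -> 0: 4 + 6 + 3 + 4 = 17
The minimum is 17.

17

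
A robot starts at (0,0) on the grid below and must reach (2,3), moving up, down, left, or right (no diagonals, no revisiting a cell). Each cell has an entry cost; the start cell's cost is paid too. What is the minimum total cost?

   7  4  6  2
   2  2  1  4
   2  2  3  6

21

One optimal route is [0,0] [1,0] [1,1] [1,2] [2,2] [2,3].
Its cost is 7 + 2 + 2 + 1 + 3 + 6 = 21.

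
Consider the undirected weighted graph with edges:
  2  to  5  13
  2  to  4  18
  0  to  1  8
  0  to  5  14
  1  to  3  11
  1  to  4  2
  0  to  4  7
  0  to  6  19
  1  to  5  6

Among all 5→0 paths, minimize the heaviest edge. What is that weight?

Some routes from 5 to 0:
5 - 1 - 4 - 0: max(6, 2, 7) = 7
5 - 1 - 0: max(6, 8) = 8
5 - 0: max(14) = 14
The minimum achievable maximum is 7.

7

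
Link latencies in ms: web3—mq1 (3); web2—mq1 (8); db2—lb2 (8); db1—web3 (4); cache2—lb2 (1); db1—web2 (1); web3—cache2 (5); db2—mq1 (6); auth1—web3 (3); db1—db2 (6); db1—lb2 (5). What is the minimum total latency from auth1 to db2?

12

Some routes from auth1 to db2:
auth1 -> web3 -> cache2 -> lb2 -> db1 -> db2: 3 + 5 + 1 + 5 + 6 = 20
auth1 -> web3 -> mq1 -> db2: 3 + 3 + 6 = 12
auth1 -> web3 -> db1 -> db2: 3 + 4 + 6 = 13
auth1 -> web3 -> cache2 -> lb2 -> db2: 3 + 5 + 1 + 8 = 17
auth1 -> web3 -> db1 -> lb2 -> db2: 3 + 4 + 5 + 8 = 20
auth1 -> web3 -> mq1 -> web2 -> db1 -> db2: 3 + 3 + 8 + 1 + 6 = 21
Best route has total 12 ms.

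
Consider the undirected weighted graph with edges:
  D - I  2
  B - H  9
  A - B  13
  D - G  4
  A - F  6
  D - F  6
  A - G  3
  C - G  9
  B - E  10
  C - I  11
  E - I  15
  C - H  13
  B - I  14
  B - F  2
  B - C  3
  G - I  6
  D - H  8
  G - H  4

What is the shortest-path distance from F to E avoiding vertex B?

23

Comparing a few candidate routes:
F → A → G → I → E: 6 + 3 + 6 + 15 = 30
F → A → G → D → I → E: 6 + 3 + 4 + 2 + 15 = 30
F → A → G → H → D → I → E: 6 + 3 + 4 + 8 + 2 + 15 = 38
F → D → I → E: 6 + 2 + 15 = 23
F → D → H → G → I → E: 6 + 8 + 4 + 6 + 15 = 39
F → D → G → I → E: 6 + 4 + 6 + 15 = 31
Best route has total 23.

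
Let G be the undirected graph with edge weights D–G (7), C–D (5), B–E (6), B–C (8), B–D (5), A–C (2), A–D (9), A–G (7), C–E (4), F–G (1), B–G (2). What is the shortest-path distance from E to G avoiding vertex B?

Routes from E to G avoiding B:
E → C → A → G: 4 + 2 + 7 = 13
E → C → D → A → G: 4 + 5 + 9 + 7 = 25
E → C → D → G: 4 + 5 + 7 = 16
E → C → A → D → G: 4 + 2 + 9 + 7 = 22
The minimum is 13.

13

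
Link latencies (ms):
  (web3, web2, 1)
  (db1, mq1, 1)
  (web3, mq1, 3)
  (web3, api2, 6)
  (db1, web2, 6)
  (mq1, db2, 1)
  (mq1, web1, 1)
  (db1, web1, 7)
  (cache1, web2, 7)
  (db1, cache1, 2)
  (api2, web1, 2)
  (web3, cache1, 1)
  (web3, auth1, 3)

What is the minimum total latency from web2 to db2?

Some routes from web2 to db2:
web2→web3→mq1→db2: 1 + 3 + 1 = 5
web2→db1→mq1→db2: 6 + 1 + 1 = 8
web2→web3→cache1→db1→mq1→db2: 1 + 1 + 2 + 1 + 1 = 6
Shortest: 5 ms.

5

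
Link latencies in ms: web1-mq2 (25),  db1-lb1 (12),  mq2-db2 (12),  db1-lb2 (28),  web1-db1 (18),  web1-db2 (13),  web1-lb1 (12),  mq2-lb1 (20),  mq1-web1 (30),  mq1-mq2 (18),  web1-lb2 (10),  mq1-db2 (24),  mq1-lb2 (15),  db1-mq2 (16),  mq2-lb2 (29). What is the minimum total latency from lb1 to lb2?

Some routes from lb1 to lb2:
lb1 -> mq2 -> mq1 -> lb2: 20 + 18 + 15 = 53
lb1 -> mq2 -> lb2: 20 + 29 = 49
lb1 -> db1 -> lb2: 12 + 28 = 40
lb1 -> web1 -> lb2: 12 + 10 = 22
lb1 -> db1 -> web1 -> lb2: 12 + 18 + 10 = 40
The minimum is 22 ms.

22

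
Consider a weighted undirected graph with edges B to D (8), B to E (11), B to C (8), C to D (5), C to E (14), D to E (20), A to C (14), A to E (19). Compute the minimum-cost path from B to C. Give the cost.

8

A few of the B→C routes:
B → C: 8
B → D → C: 8 + 5 = 13
B → E → C: 11 + 14 = 25
Shortest: 8.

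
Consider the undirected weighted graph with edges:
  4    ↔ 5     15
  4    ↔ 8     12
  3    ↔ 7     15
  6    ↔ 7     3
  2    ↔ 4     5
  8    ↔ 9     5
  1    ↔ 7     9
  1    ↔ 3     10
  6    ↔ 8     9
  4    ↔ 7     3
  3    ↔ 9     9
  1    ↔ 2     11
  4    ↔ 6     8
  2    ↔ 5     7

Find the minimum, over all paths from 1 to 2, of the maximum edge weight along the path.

A few of the 1→2 routes:
1→3→9→8→6→4→2: max(10, 9, 5, 9, 8, 5) = 10
1→7→4→2: max(9, 3, 5) = 9
1→7→6→4→2: max(9, 3, 8, 5) = 9
1→3→9→8→6→7→4→2: max(10, 9, 5, 9, 3, 3, 5) = 10
Smallest bottleneck: 9.

9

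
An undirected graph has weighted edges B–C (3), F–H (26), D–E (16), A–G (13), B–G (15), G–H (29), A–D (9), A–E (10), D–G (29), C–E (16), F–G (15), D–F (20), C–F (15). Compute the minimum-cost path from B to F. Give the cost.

18

A few of the B→F routes:
B - G - F: 15 + 15 = 30
B - C - F: 3 + 15 = 18
B - G - A - D - F: 15 + 13 + 9 + 20 = 57
B - C - E - D - F: 3 + 16 + 16 + 20 = 55
B - C - E - A - G - F: 3 + 16 + 10 + 13 + 15 = 57
Best route has total 18.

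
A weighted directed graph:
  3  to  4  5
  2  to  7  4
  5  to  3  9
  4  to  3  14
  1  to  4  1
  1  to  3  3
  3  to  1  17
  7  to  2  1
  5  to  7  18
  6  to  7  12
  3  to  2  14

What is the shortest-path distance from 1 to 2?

Candidate routes:
1 → 4 → 3 → 2: 1 + 14 + 14 = 29
1 → 3 → 2: 3 + 14 = 17
Best route has total 17.

17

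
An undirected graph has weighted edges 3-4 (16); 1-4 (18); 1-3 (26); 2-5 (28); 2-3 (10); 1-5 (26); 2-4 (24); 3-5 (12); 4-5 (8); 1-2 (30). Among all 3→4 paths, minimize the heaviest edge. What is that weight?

12

Comparing a few candidate routes:
3 → 4: max(16) = 16
3 → 5 → 4: max(12, 8) = 12
3 → 2 → 4: max(10, 24) = 24
Best route has worst link 12.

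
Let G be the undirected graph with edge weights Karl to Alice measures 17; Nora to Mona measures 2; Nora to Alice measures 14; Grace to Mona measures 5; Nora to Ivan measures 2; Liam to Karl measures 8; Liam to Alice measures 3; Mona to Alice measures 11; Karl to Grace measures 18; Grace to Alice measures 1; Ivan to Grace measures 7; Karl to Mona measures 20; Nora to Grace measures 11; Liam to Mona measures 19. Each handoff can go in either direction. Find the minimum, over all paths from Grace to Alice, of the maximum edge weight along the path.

A few of the Grace→Alice routes:
Grace-Mona-Alice: max(5, 11) = 11
Grace-Ivan-Nora-Mona-Alice: max(7, 2, 2, 11) = 11
Grace-Alice: max(1) = 1
Grace-Nora-Mona-Alice: max(11, 2, 11) = 11
Best route has worst link 1.

1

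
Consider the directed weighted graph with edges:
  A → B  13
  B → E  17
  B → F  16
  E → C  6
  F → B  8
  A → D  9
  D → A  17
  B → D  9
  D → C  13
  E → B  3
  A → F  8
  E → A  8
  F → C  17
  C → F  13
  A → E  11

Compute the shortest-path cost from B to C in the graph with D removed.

23

Paths from B to C avoiding D:
B-F-C: 16 + 17 = 33
B-E-A-F-C: 17 + 8 + 8 + 17 = 50
B-E-C: 17 + 6 = 23
The minimum is 23.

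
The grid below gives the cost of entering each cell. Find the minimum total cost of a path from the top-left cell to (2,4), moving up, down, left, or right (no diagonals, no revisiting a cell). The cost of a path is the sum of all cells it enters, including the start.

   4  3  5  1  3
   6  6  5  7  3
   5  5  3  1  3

Best path: [0,0] -> [0,1] -> [0,2] -> [0,3] -> [0,4] -> [1,4] -> [2,4]
Cost: 4 + 3 + 5 + 1 + 3 + 3 + 3 = 22

22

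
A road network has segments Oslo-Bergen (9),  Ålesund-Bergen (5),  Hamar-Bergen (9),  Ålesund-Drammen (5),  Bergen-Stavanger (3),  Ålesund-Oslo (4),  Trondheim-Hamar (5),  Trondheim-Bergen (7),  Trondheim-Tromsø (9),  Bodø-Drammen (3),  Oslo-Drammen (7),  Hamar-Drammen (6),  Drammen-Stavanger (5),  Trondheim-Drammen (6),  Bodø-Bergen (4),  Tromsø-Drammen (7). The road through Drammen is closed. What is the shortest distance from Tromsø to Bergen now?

16

Routes from Tromsø to Bergen avoiding Drammen:
Tromsø - Trondheim - Bergen: 9 + 7 = 16
Tromsø - Trondheim - Hamar - Bergen: 9 + 5 + 9 = 23
Best route has total 16 km.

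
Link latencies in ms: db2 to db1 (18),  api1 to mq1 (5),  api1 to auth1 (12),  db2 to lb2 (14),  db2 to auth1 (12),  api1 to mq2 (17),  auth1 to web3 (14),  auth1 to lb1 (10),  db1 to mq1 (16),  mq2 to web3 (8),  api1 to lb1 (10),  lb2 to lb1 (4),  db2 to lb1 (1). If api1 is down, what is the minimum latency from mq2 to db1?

51

Routes from mq2 to db1 avoiding api1:
mq2→web3→auth1→db2→db1: 8 + 14 + 12 + 18 = 52
mq2→web3→auth1→lb1→lb2→db2→db1: 8 + 14 + 10 + 4 + 14 + 18 = 68
mq2→web3→auth1→lb1→db2→db1: 8 + 14 + 10 + 1 + 18 = 51
Best route has total 51 ms.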